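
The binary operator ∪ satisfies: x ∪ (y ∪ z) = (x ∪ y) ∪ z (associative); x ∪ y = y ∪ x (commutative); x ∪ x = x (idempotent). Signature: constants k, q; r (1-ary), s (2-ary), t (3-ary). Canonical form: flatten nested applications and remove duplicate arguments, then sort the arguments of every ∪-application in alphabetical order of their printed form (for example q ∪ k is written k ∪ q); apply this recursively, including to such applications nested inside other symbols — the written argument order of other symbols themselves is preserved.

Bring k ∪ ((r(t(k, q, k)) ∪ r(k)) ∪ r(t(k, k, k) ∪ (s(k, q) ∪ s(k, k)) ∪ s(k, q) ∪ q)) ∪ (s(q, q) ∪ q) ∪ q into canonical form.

Merge nested applications:  k ∪ r(t(k, q, k)) ∪ r(k) ∪ r(t(k, k, k) ∪ (s(k, q) ∪ s(k, k)) ∪ s(k, q) ∪ q) ∪ s(q, q) ∪ q ∪ q
Canonicalize subterm:  r(t(k, k, k) ∪ (s(k, q) ∪ s(k, k)) ∪ s(k, q) ∪ q)  →  r(q ∪ s(k, k) ∪ s(k, q) ∪ t(k, k, k))
Drop duplicates:  drop duplicate q
Sort:  k ∪ q ∪ r(k) ∪ r(q ∪ s(k, k) ∪ s(k, q) ∪ t(k, k, k)) ∪ r(t(k, q, k)) ∪ s(q, q)

Answer: k ∪ q ∪ r(k) ∪ r(q ∪ s(k, k) ∪ s(k, q) ∪ t(k, k, k)) ∪ r(t(k, q, k)) ∪ s(q, q)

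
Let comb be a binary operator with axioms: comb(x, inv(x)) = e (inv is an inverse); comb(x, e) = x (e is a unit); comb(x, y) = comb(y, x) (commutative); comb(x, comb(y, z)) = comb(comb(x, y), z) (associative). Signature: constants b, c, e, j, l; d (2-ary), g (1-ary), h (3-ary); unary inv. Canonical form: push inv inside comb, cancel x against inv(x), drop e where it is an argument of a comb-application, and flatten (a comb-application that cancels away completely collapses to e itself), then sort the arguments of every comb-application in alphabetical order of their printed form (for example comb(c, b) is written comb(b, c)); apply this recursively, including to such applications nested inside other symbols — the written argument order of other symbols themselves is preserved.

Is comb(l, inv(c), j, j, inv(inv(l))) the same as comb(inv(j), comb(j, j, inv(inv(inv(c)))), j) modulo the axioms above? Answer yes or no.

Left:  comb(l, inv(c), j, j, inv(inv(l)))
  Push inv inside:  distribute inv over comb and collapse double inv
  Collect:  comb(l, l, inv(c), j, j)
  Sort:  comb(inv(c), j, j, l, l)
Right:  comb(inv(j), comb(j, j, inv(inv(inv(c)))), j)
  Push inv inside:  distribute inv over comb and collapse double inv
  Collect:  comb(j, j, inv(c))
  Sort arguments:  comb(inv(c), j, j)

Answer: no — comb(inv(c), j, j, l, l) vs comb(inv(c), j, j)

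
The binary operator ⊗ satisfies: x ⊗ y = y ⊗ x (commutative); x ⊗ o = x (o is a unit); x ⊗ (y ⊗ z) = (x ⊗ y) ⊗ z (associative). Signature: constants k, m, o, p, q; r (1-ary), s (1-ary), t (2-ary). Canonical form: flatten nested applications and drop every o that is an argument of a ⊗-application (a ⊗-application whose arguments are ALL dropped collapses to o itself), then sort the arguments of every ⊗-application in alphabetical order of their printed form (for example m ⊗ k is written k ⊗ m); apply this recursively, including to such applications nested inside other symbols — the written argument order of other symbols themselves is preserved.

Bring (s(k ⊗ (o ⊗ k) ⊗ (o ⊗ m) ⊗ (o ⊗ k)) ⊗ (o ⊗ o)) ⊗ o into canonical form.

Answer: s(k ⊗ k ⊗ k ⊗ m)

Derivation:
Flatten:  s(k ⊗ (o ⊗ k) ⊗ (o ⊗ m) ⊗ (o ⊗ k)) ⊗ o ⊗ o ⊗ o
Simplify inside:  s(k ⊗ (o ⊗ k) ⊗ (o ⊗ m) ⊗ (o ⊗ k))  →  s(k ⊗ k ⊗ k ⊗ m)
Unit:  drop o (×3)
Sort arguments:  s(k ⊗ k ⊗ k ⊗ m)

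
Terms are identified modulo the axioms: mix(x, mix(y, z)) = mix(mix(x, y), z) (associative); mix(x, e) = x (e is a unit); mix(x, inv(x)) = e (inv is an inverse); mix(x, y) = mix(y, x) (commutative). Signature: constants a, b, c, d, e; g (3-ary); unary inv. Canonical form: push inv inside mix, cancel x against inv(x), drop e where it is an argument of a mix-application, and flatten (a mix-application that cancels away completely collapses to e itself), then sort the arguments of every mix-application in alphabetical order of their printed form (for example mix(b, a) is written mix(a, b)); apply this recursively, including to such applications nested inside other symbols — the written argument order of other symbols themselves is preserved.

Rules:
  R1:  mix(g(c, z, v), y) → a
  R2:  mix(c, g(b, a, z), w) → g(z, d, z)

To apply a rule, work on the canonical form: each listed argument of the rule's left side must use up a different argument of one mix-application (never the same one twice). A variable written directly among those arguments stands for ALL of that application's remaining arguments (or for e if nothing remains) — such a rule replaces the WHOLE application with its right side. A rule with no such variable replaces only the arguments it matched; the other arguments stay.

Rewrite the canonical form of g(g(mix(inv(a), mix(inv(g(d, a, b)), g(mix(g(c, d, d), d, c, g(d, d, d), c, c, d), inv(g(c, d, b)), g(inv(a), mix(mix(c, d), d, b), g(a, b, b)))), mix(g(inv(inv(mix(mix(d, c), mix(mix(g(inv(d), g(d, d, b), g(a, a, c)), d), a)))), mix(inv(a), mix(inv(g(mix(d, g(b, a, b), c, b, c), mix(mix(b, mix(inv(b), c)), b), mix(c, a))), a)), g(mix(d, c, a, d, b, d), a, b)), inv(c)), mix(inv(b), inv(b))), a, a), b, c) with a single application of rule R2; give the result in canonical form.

Canonical form:  g(g(mix(g(mix(a, c, d, d, g(inv(d), g(d, d, b), g(a, a, c))), inv(g(mix(b, c, c, d, g(b, a, b)), mix(b, c), mix(a, c))), g(mix(a, b, c, d, d, d), a, b)), g(mix(c, c, c, d, d, g(c, d, d), g(d, d, d)), inv(g(c, d, b)), g(inv(a), mix(b, c, d, d), g(a, b, b))), inv(a), inv(b), inv(b), inv(c), inv(g(d, a, b))), a, a), b, c)
Match R2:  consume c, g(b, a, b);  w := mix(b, c, d), z := b
The variable takes the whole remainder — replace the entire application.
Giving:  g(g(mix(g(mix(a, c, d, d, g(inv(d), g(d, d, b), g(a, a, c))), inv(g(g(b, d, b), mix(b, c), mix(a, c))), g(mix(a, b, c, d, d, d), a, b)), g(mix(c, c, c, d, d, g(c, d, d), g(d, d, d)), inv(g(c, d, b)), g(inv(a), mix(b, c, d, d), g(a, b, b))), inv(a), inv(b), inv(b), inv(c), inv(g(d, a, b))), a, a), b, c)

Answer: g(g(mix(g(mix(a, c, d, d, g(inv(d), g(d, d, b), g(a, a, c))), inv(g(g(b, d, b), mix(b, c), mix(a, c))), g(mix(a, b, c, d, d, d), a, b)), g(mix(c, c, c, d, d, g(c, d, d), g(d, d, d)), inv(g(c, d, b)), g(inv(a), mix(b, c, d, d), g(a, b, b))), inv(a), inv(b), inv(b), inv(c), inv(g(d, a, b))), a, a), b, c)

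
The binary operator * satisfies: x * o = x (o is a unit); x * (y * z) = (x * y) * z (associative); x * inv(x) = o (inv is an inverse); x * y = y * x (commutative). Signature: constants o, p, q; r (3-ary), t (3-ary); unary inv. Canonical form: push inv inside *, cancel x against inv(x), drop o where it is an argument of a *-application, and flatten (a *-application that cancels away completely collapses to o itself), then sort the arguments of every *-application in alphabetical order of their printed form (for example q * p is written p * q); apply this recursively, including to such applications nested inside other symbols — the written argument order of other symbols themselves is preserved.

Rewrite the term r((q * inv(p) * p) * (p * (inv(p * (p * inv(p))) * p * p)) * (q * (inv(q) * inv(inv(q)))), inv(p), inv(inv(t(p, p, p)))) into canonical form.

Focus inside:  (q * inv(p) * p) * (p * (inv(p * (p * inv(p))) * p * p)) * (q * (inv(q) * inv(inv(q))))
Push inv inside:  distribute inv over * and collapse double inv
Collect:  q * q * p * p
Sort arguments:  p * p * q * q
Reassemble:  r(p * p * q * q, inv(p), t(p, p, p))

Answer: r(p * p * q * q, inv(p), t(p, p, p))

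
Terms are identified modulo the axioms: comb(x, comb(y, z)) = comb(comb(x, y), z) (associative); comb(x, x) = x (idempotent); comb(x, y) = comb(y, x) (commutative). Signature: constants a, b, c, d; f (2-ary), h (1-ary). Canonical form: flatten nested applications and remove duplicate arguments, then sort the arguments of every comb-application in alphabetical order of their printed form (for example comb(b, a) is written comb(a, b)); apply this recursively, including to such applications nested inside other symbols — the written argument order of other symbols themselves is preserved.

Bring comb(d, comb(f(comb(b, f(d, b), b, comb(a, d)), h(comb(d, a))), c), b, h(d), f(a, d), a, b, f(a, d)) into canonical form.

Answer: comb(a, b, c, d, f(a, d), f(comb(a, b, d, f(d, b)), h(comb(a, d))), h(d))

Derivation:
Flatten:  comb(d, f(comb(b, f(d, b), b, comb(a, d)), h(comb(d, a))), c, b, h(d), f(a, d), a, b, f(a, d))
Simplify inside:  f(comb(b, f(d, b), b, comb(a, d)), h(comb(d, a)))  →  f(comb(a, b, d, f(d, b)), h(comb(a, d)))
Idempotence:  drop duplicate b, f(a, d)
Sort:  comb(a, b, c, d, f(a, d), f(comb(a, b, d, f(d, b)), h(comb(a, d))), h(d))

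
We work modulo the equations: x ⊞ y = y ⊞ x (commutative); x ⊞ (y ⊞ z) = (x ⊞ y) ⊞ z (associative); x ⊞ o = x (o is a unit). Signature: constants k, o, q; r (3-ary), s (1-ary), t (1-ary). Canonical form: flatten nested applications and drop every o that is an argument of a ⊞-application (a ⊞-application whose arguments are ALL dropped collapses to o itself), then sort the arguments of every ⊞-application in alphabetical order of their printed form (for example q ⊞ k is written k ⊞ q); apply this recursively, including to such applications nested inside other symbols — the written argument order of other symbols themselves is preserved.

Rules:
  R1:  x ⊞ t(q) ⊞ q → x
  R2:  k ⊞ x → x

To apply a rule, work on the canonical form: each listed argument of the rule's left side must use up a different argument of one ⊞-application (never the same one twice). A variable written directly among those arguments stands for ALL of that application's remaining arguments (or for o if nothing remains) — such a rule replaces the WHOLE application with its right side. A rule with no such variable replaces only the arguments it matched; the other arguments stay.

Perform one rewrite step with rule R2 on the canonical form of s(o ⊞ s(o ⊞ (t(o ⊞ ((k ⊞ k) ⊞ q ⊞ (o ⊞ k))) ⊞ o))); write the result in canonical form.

Canonical form:  s(s(t(k ⊞ k ⊞ k ⊞ q)))
Match R2:  consume k;  x := k ⊞ k ⊞ q
Every leftover argument binds to the variable; the entire application is replaced.
Result:  s(s(t(k ⊞ k ⊞ q)))

Answer: s(s(t(k ⊞ k ⊞ q)))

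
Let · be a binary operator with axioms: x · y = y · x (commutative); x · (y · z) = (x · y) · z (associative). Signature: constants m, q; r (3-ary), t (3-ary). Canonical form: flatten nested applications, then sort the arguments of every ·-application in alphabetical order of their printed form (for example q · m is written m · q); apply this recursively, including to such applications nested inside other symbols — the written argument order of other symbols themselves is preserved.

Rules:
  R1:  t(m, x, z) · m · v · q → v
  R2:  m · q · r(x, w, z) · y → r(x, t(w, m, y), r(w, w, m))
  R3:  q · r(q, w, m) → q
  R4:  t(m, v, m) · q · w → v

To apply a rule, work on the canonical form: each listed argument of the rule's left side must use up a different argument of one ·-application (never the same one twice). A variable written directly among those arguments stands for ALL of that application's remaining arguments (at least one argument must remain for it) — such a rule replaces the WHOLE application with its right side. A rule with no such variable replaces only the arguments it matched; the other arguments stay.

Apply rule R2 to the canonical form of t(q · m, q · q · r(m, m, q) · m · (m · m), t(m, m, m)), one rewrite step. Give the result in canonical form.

Answer: t(m · q, r(m, t(m, m, m · m · q), r(m, m, m)), t(m, m, m))

Derivation:
Canonical form:  t(m · q, m · m · m · q · q · r(m, m, q), t(m, m, m))
Apply R2:  consuming m, q, r(m, m, q);  w := m, x := m, y := m · m · q, z := q
The extension variable absorbs all remaining arguments, so the whole application is rewritten.
Result:  t(m · q, r(m, t(m, m, m · m · q), r(m, m, m)), t(m, m, m))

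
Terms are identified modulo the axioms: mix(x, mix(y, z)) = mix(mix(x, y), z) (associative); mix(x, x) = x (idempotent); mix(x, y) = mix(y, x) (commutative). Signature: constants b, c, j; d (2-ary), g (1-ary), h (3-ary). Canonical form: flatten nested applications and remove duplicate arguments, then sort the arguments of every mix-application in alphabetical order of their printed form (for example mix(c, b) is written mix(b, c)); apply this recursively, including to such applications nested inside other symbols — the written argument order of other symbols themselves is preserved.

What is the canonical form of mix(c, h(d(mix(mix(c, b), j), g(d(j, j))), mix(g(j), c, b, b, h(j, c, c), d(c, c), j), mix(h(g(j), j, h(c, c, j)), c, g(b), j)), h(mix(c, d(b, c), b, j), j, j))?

Inside:  h(d(mix(mix(c, b), j), g(d(j, j))), mix(g(j), c, b, b, h(j, c, c), d(c, c), j), mix(h(g(j), j, h(c, c, j)), c, g(b), j))  →  h(d(mix(b, c, j), g(d(j, j))), mix(b, c, d(c, c), g(j), h(j, c, c), j), mix(c, g(b), h(g(j), j, h(c, c, j)), j))
Simplify inside:  h(mix(c, d(b, c), b, j), j, j)  →  h(mix(b, c, d(b, c), j), j, j)
Sort arguments:  mix(c, h(d(mix(b, c, j), g(d(j, j))), mix(b, c, d(c, c), g(j), h(j, c, c), j), mix(c, g(b), h(g(j), j, h(c, c, j)), j)), h(mix(b, c, d(b, c), j), j, j))

Answer: mix(c, h(d(mix(b, c, j), g(d(j, j))), mix(b, c, d(c, c), g(j), h(j, c, c), j), mix(c, g(b), h(g(j), j, h(c, c, j)), j)), h(mix(b, c, d(b, c), j), j, j))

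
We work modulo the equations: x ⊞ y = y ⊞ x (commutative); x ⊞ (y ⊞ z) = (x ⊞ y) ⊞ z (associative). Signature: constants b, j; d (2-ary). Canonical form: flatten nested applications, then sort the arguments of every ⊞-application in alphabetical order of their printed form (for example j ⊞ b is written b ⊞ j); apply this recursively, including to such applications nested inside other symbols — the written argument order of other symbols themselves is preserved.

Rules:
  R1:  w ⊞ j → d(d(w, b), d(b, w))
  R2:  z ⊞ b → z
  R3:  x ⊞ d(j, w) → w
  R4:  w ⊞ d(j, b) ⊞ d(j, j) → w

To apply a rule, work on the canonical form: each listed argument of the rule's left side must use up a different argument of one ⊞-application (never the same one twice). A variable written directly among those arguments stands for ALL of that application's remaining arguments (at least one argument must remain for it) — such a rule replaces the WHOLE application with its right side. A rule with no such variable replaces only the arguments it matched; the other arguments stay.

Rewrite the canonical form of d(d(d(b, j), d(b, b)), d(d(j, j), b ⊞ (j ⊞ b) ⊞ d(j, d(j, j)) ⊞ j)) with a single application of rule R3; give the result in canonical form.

Answer: d(d(d(b, j), d(b, b)), d(d(j, j), d(j, j)))

Derivation:
Canonical form:  d(d(d(b, j), d(b, b)), d(d(j, j), b ⊞ b ⊞ d(j, d(j, j)) ⊞ j ⊞ j))
R3 matches:  uses d(j, d(j, j));  w := d(j, j), x := b ⊞ b ⊞ j ⊞ j
The variable takes the whole remainder — replace the entire application.
Result:  d(d(d(b, j), d(b, b)), d(d(j, j), d(j, j)))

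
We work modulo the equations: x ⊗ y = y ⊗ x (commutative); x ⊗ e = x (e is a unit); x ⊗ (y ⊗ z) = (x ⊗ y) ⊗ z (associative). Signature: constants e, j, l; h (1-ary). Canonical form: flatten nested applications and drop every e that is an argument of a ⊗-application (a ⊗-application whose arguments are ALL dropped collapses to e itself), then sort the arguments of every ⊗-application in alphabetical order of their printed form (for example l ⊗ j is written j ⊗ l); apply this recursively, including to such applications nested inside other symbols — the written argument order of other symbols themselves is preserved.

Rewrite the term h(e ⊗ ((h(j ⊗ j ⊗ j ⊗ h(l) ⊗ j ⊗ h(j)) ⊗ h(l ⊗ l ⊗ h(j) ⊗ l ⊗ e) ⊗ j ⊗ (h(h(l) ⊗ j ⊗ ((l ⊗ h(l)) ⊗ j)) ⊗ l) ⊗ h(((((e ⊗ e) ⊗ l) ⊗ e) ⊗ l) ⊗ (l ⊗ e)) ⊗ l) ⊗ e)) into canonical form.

Answer: h(h(h(j) ⊗ h(l) ⊗ j ⊗ j ⊗ j ⊗ j) ⊗ h(h(j) ⊗ l ⊗ l ⊗ l) ⊗ h(h(l) ⊗ h(l) ⊗ j ⊗ j ⊗ l) ⊗ h(l ⊗ l ⊗ l) ⊗ j ⊗ l ⊗ l)

Derivation:
Focus inside:  e ⊗ ((h(j ⊗ j ⊗ j ⊗ h(l) ⊗ j ⊗ h(j)) ⊗ h(l ⊗ l ⊗ h(j) ⊗ l ⊗ e) ⊗ j ⊗ (h(h(l) ⊗ j ⊗ ((l ⊗ h(l)) ⊗ j)) ⊗ l) ⊗ h(((((e ⊗ e) ⊗ l) ⊗ e) ⊗ l) ⊗ (l ⊗ e)) ⊗ l) ⊗ e)
Flatten:  e ⊗ h(j ⊗ j ⊗ j ⊗ h(l) ⊗ j ⊗ h(j)) ⊗ h(l ⊗ l ⊗ h(j) ⊗ l ⊗ e) ⊗ j ⊗ h(h(l) ⊗ j ⊗ ((l ⊗ h(l)) ⊗ j)) ⊗ l ⊗ h(((((e ⊗ e) ⊗ l) ⊗ e) ⊗ l) ⊗ (l ⊗ e)) ⊗ l ⊗ e
Canonicalize subterm:  h(j ⊗ j ⊗ j ⊗ h(l) ⊗ j ⊗ h(j))  →  h(h(j) ⊗ h(l) ⊗ j ⊗ j ⊗ j ⊗ j)
Inside:  h(l ⊗ l ⊗ h(j) ⊗ l ⊗ e)  →  h(h(j) ⊗ l ⊗ l ⊗ l)
Simplify inside:  h(h(l) ⊗ j ⊗ ((l ⊗ h(l)) ⊗ j))  →  h(h(l) ⊗ h(l) ⊗ j ⊗ j ⊗ l)
Drop the unit:  drop e (×2)
Order the arguments:  h(h(j) ⊗ h(l) ⊗ j ⊗ j ⊗ j ⊗ j) ⊗ h(h(j) ⊗ l ⊗ l ⊗ l) ⊗ h(h(l) ⊗ h(l) ⊗ j ⊗ j ⊗ l) ⊗ h(l ⊗ l ⊗ l) ⊗ j ⊗ l ⊗ l
Rebuild:  h(h(h(j) ⊗ h(l) ⊗ j ⊗ j ⊗ j ⊗ j) ⊗ h(h(j) ⊗ l ⊗ l ⊗ l) ⊗ h(h(l) ⊗ h(l) ⊗ j ⊗ j ⊗ l) ⊗ h(l ⊗ l ⊗ l) ⊗ j ⊗ l ⊗ l)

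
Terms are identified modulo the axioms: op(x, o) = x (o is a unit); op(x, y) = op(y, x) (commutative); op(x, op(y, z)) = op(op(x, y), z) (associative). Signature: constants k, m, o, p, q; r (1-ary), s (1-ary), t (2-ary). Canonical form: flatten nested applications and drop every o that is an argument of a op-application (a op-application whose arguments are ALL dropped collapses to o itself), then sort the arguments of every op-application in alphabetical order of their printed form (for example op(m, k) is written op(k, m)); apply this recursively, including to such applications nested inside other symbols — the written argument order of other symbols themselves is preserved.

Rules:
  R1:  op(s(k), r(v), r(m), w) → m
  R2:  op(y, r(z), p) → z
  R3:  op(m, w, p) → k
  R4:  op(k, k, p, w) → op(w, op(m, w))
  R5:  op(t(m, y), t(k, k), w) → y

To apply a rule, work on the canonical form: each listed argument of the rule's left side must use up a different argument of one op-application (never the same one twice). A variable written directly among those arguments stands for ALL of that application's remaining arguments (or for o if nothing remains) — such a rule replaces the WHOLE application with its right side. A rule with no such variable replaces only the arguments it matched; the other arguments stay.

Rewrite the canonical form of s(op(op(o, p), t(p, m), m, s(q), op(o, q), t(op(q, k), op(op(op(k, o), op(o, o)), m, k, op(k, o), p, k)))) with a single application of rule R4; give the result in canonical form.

Answer: s(op(m, p, q, s(q), t(op(k, q), op(k, k, k, k, m, m, m)), t(p, m)))

Derivation:
Canonical form:  s(op(m, p, q, s(q), t(op(k, q), op(k, k, k, k, m, p)), t(p, m)))
R4 matches:  uses k, k, p;  w := op(k, k, m)
The extension variable absorbs all remaining arguments, so the whole application is rewritten.
New term:  s(op(m, p, q, s(q), t(op(k, q), op(k, k, k, k, m, m, m)), t(p, m)))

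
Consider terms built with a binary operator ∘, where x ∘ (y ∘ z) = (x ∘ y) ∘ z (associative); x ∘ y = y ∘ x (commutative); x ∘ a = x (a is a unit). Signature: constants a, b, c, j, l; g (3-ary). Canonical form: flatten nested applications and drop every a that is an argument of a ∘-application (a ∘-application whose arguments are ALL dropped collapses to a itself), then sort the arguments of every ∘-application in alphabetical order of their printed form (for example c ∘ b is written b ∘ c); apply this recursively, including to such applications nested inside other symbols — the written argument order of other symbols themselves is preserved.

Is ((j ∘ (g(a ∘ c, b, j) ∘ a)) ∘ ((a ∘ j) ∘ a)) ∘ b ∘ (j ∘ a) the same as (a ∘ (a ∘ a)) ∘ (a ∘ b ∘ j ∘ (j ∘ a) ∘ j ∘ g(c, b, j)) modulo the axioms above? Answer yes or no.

Answer: yes — both canonical forms are b ∘ g(c, b, j) ∘ j ∘ j ∘ j

Derivation:
Left:  ((j ∘ (g(a ∘ c, b, j) ∘ a)) ∘ ((a ∘ j) ∘ a)) ∘ b ∘ (j ∘ a)
  Un-nest:  j ∘ g(a ∘ c, b, j) ∘ a ∘ a ∘ j ∘ a ∘ b ∘ j ∘ a
  Canonicalize subterm:  g(a ∘ c, b, j)  →  g(c, b, j)
  Drop the unit:  drop a (×4)
  Sort arguments:  b ∘ g(c, b, j) ∘ j ∘ j ∘ j
Right:  (a ∘ (a ∘ a)) ∘ (a ∘ b ∘ j ∘ (j ∘ a) ∘ j ∘ g(c, b, j))
  Merge nested applications:  a ∘ a ∘ a ∘ a ∘ b ∘ j ∘ j ∘ a ∘ j ∘ g(c, b, j)
  Unit:  drop a (×5)
  Sort:  b ∘ g(c, b, j) ∘ j ∘ j ∘ j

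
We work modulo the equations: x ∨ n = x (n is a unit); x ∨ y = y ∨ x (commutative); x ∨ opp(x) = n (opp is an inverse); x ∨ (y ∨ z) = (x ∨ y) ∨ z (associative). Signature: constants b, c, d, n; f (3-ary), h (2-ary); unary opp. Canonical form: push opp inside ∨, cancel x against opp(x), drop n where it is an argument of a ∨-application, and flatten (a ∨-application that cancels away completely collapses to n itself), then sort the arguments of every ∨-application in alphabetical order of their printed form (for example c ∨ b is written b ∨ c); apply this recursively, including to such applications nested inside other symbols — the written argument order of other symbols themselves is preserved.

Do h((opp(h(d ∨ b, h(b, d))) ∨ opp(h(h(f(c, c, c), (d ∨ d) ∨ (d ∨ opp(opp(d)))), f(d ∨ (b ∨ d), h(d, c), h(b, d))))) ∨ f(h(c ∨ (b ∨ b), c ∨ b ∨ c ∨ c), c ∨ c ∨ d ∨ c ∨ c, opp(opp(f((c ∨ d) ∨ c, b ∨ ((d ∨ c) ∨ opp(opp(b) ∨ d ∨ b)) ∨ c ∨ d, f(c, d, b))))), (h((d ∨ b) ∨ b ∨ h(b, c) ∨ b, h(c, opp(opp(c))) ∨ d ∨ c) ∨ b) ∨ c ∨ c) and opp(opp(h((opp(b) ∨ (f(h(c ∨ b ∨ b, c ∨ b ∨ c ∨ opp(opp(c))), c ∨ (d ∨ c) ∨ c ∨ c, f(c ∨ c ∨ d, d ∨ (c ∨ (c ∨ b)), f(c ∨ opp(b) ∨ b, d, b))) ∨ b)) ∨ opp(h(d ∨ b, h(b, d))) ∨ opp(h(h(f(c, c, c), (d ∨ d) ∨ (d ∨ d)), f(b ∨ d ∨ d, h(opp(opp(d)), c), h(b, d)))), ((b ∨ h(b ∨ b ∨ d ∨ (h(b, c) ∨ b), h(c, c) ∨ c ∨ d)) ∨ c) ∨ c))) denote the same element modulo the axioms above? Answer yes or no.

Answer: yes — both canonical forms are h(f(h(b ∨ b ∨ c, b ∨ c ∨ c ∨ c), c ∨ c ∨ c ∨ c ∨ d, f(c ∨ c ∨ d, b ∨ c ∨ c ∨ d, f(c, d, b))) ∨ opp(h(b ∨ d, h(b, d))) ∨ opp(h(h(f(c, c, c), d ∨ d ∨ d ∨ d), f(b ∨ d ∨ d, h(d, c), h(b, d)))), b ∨ c ∨ c ∨ h(b ∨ b ∨ b ∨ d ∨ h(b, c), c ∨ d ∨ h(c, c)))

Derivation:
Left:  h((opp(h(d ∨ b, h(b, d))) ∨ opp(h(h(f(c, c, c), (d ∨ d) ∨ (d ∨ opp(opp(d)))), f(d ∨ (b ∨ d), h(d, c), h(b, d))))) ∨ f(h(c ∨ (b ∨ b), c ∨ b ∨ c ∨ c), c ∨ c ∨ d ∨ c ∨ c, opp(opp(f((c ∨ d) ∨ c, b ∨ ((d ∨ c) ∨ opp(opp(b) ∨ d ∨ b)) ∨ c ∨ d, f(c, d, b))))), (h((d ∨ b) ∨ b ∨ h(b, c) ∨ b, h(c, opp(opp(c))) ∨ d ∨ c) ∨ b) ∨ c ∨ c)
  Focus inside:  (opp(h(d ∨ b, h(b, d))) ∨ opp(h(h(f(c, c, c), (d ∨ d) ∨ (d ∨ opp(opp(d)))), f(d ∨ (b ∨ d), h(d, c), h(b, d))))) ∨ f(h(c ∨ (b ∨ b), c ∨ b ∨ c ∨ c), c ∨ c ∨ d ∨ c ∨ c, opp(opp(f((c ∨ d) ∨ c, b ∨ ((d ∨ c) ∨ opp(opp(b) ∨ d ∨ b)) ∨ c ∨ d, f(c, d, b)))))
  Push opp inside:  distribute opp over ∨ and collapse double opp
  Combine occurrences:  opp(h(b ∨ d, h(b, d))) ∨ opp(h(h(f(c, c, c), d ∨ d ∨ d ∨ d), f(b ∨ d ∨ d, h(d, c), h(b, d)))) ∨ f(h(b ∨ b ∨ c, b ∨ c ∨ c ∨ c), c ∨ c ∨ c ∨ c ∨ d, f(c ∨ c ∨ d, b ∨ c ∨ c ∨ d, f(c, d, b)))
  Sort arguments:  f(h(b ∨ b ∨ c, b ∨ c ∨ c ∨ c), c ∨ c ∨ c ∨ c ∨ d, f(c ∨ c ∨ d, b ∨ c ∨ c ∨ d, f(c, d, b))) ∨ opp(h(b ∨ d, h(b, d))) ∨ opp(h(h(f(c, c, c), d ∨ d ∨ d ∨ d), f(b ∨ d ∨ d, h(d, c), h(b, d))))
  Rebuild:  h(f(h(b ∨ b ∨ c, b ∨ c ∨ c ∨ c), c ∨ c ∨ c ∨ c ∨ d, f(c ∨ c ∨ d, b ∨ c ∨ c ∨ d, f(c, d, b))) ∨ opp(h(b ∨ d, h(b, d))) ∨ opp(h(h(f(c, c, c), d ∨ d ∨ d ∨ d), f(b ∨ d ∨ d, h(d, c), h(b, d)))), b ∨ c ∨ c ∨ h(b ∨ b ∨ b ∨ d ∨ h(b, c), c ∨ d ∨ h(c, c)))
Right:  opp(opp(h((opp(b) ∨ (f(h(c ∨ b ∨ b, c ∨ b ∨ c ∨ opp(opp(c))), c ∨ (d ∨ c) ∨ c ∨ c, f(c ∨ c ∨ d, d ∨ (c ∨ (c ∨ b)), f(c ∨ opp(b) ∨ b, d, b))) ∨ b)) ∨ opp(h(d ∨ b, h(b, d))) ∨ opp(h(h(f(c, c, c), (d ∨ d) ∨ (d ∨ d)), f(b ∨ d ∨ d, h(opp(opp(d)), c), h(b, d)))), ((b ∨ h(b ∨ b ∨ d ∨ (h(b, c) ∨ b), h(c, c) ∨ c ∨ d)) ∨ c) ∨ c)))
  Push opp inside:  distribute opp over ∨ and collapse double opp
  Collect terms:  h(f(h(b ∨ b ∨ c, b ∨ c ∨ c ∨ c), c ∨ c ∨ c ∨ c ∨ d, f(c ∨ c ∨ d, b ∨ c ∨ c ∨ d, f(c, d, b))) ∨ opp(h(b ∨ d, h(b, d))) ∨ opp(h(h(f(c, c, c), d ∨ d ∨ d ∨ d), f(b ∨ d ∨ d, h(d, c), h(b, d)))), b ∨ c ∨ c ∨ h(b ∨ b ∨ b ∨ d ∨ h(b, c), c ∨ d ∨ h(c, c)))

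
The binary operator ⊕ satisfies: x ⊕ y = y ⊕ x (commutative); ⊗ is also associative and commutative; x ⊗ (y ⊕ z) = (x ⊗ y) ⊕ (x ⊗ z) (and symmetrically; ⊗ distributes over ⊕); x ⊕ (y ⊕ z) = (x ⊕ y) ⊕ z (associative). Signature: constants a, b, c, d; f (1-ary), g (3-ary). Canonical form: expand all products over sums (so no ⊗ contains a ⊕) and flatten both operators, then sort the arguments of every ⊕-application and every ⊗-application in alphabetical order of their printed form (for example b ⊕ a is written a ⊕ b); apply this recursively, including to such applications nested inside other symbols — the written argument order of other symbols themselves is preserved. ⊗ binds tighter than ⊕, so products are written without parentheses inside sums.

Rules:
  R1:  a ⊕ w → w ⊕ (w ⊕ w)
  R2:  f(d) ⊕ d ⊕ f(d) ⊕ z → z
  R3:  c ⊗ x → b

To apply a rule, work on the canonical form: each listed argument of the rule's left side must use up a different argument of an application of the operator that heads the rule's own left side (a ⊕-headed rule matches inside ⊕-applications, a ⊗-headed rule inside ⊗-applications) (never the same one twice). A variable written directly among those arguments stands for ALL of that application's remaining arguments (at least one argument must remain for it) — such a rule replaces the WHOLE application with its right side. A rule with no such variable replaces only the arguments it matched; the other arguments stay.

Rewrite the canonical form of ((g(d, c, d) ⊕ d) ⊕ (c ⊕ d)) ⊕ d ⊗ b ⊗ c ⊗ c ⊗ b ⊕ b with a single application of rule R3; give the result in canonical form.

Answer: b ⊕ b ⊕ c ⊕ d ⊕ d ⊕ g(d, c, d)

Derivation:
Canonical form:  b ⊕ b ⊗ b ⊗ c ⊗ c ⊗ d ⊕ c ⊕ d ⊕ d ⊕ g(d, c, d)
R3 matches:  uses c;  x := b ⊗ b ⊗ c ⊗ d
The variable takes the whole remainder — replace the entire application.
New term:  b ⊕ b ⊕ c ⊕ d ⊕ d ⊕ g(d, c, d)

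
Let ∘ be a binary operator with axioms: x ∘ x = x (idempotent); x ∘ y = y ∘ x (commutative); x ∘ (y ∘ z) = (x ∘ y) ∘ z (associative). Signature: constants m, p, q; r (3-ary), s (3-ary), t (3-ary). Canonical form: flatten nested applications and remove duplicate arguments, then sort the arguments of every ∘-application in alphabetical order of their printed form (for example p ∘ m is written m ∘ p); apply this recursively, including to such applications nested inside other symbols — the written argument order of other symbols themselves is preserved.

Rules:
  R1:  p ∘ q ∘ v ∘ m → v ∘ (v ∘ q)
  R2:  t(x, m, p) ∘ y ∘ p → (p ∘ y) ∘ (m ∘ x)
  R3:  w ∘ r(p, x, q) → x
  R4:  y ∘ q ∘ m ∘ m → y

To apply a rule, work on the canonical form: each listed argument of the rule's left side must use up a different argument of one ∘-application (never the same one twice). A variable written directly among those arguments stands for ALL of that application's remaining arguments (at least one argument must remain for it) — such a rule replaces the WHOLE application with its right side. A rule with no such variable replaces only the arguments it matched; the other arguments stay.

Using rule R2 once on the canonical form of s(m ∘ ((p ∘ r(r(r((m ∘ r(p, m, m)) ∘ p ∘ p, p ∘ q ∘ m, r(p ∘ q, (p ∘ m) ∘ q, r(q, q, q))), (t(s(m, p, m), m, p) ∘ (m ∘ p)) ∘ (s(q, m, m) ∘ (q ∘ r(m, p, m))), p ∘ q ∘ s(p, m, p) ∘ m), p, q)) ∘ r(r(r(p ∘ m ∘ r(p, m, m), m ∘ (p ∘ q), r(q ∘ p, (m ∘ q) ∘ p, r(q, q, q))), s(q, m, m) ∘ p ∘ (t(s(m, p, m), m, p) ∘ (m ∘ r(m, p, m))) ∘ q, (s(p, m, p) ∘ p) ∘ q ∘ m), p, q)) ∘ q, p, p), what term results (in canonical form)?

Canonical form:  s(m ∘ p ∘ q ∘ r(r(r(m ∘ p ∘ r(p, m, m), m ∘ p ∘ q, r(p ∘ q, m ∘ p ∘ q, r(q, q, q))), m ∘ p ∘ q ∘ r(m, p, m) ∘ s(q, m, m) ∘ t(s(m, p, m), m, p), m ∘ p ∘ q ∘ s(p, m, p)), p, q), p, p)
Apply R2:  consuming p, t(s(m, p, m), m, p);  x := s(m, p, m), y := m ∘ q ∘ r(m, p, m) ∘ s(q, m, m)
The extension variable absorbs all remaining arguments, so the whole application is rewritten.
New term:  s(m ∘ p ∘ q ∘ r(r(r(m ∘ p ∘ r(p, m, m), m ∘ p ∘ q, r(p ∘ q, m ∘ p ∘ q, r(q, q, q))), m ∘ p ∘ q ∘ r(m, p, m) ∘ s(m, p, m) ∘ s(q, m, m), m ∘ p ∘ q ∘ s(p, m, p)), p, q), p, p)

Answer: s(m ∘ p ∘ q ∘ r(r(r(m ∘ p ∘ r(p, m, m), m ∘ p ∘ q, r(p ∘ q, m ∘ p ∘ q, r(q, q, q))), m ∘ p ∘ q ∘ r(m, p, m) ∘ s(m, p, m) ∘ s(q, m, m), m ∘ p ∘ q ∘ s(p, m, p)), p, q), p, p)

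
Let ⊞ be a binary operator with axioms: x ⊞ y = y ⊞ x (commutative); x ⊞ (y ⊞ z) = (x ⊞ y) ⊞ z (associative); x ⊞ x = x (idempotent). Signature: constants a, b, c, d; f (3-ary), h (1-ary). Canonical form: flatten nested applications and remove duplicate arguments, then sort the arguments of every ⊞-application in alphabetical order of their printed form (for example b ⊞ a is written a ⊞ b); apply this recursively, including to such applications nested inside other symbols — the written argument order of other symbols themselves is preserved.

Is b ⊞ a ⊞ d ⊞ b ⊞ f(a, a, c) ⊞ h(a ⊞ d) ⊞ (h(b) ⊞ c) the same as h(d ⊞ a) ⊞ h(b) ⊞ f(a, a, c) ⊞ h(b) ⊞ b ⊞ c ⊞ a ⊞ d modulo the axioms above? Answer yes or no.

Answer: yes — both canonical forms are a ⊞ b ⊞ c ⊞ d ⊞ f(a, a, c) ⊞ h(a ⊞ d) ⊞ h(b)

Derivation:
Left:  b ⊞ a ⊞ d ⊞ b ⊞ f(a, a, c) ⊞ h(a ⊞ d) ⊞ (h(b) ⊞ c)
  Merge nested applications:  b ⊞ a ⊞ d ⊞ b ⊞ f(a, a, c) ⊞ h(a ⊞ d) ⊞ h(b) ⊞ c
  Deduplicate:  drop duplicate b
  Order the arguments:  a ⊞ b ⊞ c ⊞ d ⊞ f(a, a, c) ⊞ h(a ⊞ d) ⊞ h(b)
Right:  h(d ⊞ a) ⊞ h(b) ⊞ f(a, a, c) ⊞ h(b) ⊞ b ⊞ c ⊞ a ⊞ d
  Inside:  h(d ⊞ a)  →  h(a ⊞ d)
  Idempotence:  drop duplicate h(b)
  Sort arguments:  a ⊞ b ⊞ c ⊞ d ⊞ f(a, a, c) ⊞ h(a ⊞ d) ⊞ h(b)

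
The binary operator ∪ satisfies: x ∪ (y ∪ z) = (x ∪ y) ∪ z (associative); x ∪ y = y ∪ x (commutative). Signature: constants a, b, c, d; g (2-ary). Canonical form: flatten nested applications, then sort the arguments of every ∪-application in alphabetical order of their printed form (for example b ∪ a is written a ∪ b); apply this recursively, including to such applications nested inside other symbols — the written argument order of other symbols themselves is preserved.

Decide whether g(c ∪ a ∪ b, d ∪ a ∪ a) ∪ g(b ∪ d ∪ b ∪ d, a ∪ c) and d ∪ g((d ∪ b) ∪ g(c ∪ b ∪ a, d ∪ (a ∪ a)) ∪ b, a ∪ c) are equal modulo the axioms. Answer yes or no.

Left:  g(c ∪ a ∪ b, d ∪ a ∪ a) ∪ g(b ∪ d ∪ b ∪ d, a ∪ c)
  Inside:  g(c ∪ a ∪ b, d ∪ a ∪ a)  →  g(a ∪ b ∪ c, a ∪ a ∪ d)
  Simplify inside:  g(b ∪ d ∪ b ∪ d, a ∪ c)  →  g(b ∪ b ∪ d ∪ d, a ∪ c)
  Sort:  g(a ∪ b ∪ c, a ∪ a ∪ d) ∪ g(b ∪ b ∪ d ∪ d, a ∪ c)
Right:  d ∪ g((d ∪ b) ∪ g(c ∪ b ∪ a, d ∪ (a ∪ a)) ∪ b, a ∪ c)
  Inside:  g((d ∪ b) ∪ g(c ∪ b ∪ a, d ∪ (a ∪ a)) ∪ b, a ∪ c)  →  g(b ∪ b ∪ d ∪ g(a ∪ b ∪ c, a ∪ a ∪ d), a ∪ c)
  Order the arguments:  d ∪ g(b ∪ b ∪ d ∪ g(a ∪ b ∪ c, a ∪ a ∪ d), a ∪ c)

Answer: no — g(a ∪ b ∪ c, a ∪ a ∪ d) ∪ g(b ∪ b ∪ d ∪ d, a ∪ c) vs d ∪ g(b ∪ b ∪ d ∪ g(a ∪ b ∪ c, a ∪ a ∪ d), a ∪ c)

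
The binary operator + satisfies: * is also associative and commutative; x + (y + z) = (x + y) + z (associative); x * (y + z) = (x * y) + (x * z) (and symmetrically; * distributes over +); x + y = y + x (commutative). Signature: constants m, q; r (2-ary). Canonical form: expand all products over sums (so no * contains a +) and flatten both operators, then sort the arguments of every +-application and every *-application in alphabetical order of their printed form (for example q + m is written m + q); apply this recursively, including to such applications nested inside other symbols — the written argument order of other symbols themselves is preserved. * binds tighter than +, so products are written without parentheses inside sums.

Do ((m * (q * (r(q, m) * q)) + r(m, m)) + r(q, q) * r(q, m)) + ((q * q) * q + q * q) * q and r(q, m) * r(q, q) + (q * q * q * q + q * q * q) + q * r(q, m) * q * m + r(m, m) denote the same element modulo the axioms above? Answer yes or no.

Left:  ((m * (q * (r(q, m) * q)) + r(m, m)) + r(q, q) * r(q, m)) + ((q * q) * q + q * q) * q
  Expand products over sums:  m * q * q * r(q, m) + r(m, m) + r(q, m) * r(q, q) + q * q * q * q + q * q * q
  Sort arguments:  m * q * q * r(q, m) + q * q * q + q * q * q * q + r(m, m) + r(q, m) * r(q, q)
Right:  r(q, m) * r(q, q) + (q * q * q * q + q * q * q) + q * r(q, m) * q * m + r(m, m)
  Flatten:  r(q, m) * r(q, q) + q * q * q * q + q * q * q + m * q * q * r(q, m) + r(m, m)
  Sort arguments:  m * q * q * r(q, m) + q * q * q + q * q * q * q + r(m, m) + r(q, m) * r(q, q)

Answer: yes — both canonical forms are m * q * q * r(q, m) + q * q * q + q * q * q * q + r(m, m) + r(q, m) * r(q, q)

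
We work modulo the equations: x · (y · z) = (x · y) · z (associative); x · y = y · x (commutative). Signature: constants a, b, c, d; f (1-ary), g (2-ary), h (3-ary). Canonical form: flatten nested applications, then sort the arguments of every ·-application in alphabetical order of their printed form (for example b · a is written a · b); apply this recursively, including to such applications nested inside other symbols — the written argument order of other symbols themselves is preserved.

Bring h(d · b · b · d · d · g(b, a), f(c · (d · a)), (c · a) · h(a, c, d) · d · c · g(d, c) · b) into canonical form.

Focus inside:  (c · a) · h(a, c, d) · d · c · g(d, c) · b
Merge nested applications:  c · a · h(a, c, d) · d · c · g(d, c) · b
Sort arguments:  a · b · c · c · d · g(d, c) · h(a, c, d)
Rebuild:  h(b · b · d · d · d · g(b, a), f(a · c · d), a · b · c · c · d · g(d, c) · h(a, c, d))

Answer: h(b · b · d · d · d · g(b, a), f(a · c · d), a · b · c · c · d · g(d, c) · h(a, c, d))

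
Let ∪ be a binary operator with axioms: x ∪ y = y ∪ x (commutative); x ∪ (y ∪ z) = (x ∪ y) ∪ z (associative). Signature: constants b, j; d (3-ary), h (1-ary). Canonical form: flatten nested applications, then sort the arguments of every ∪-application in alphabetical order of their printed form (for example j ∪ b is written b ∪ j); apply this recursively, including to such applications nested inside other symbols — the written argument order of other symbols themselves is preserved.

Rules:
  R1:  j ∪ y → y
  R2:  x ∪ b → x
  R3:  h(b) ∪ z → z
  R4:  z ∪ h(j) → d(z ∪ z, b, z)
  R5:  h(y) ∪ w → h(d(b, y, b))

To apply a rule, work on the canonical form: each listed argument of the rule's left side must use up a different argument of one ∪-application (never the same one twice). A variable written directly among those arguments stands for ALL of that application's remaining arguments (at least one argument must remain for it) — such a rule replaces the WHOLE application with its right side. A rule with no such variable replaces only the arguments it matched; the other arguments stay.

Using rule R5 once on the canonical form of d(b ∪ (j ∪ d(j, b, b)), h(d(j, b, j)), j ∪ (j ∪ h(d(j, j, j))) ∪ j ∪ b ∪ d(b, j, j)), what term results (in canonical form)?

Canonical form:  d(b ∪ d(j, b, b) ∪ j, h(d(j, b, j)), b ∪ d(b, j, j) ∪ h(d(j, j, j)) ∪ j ∪ j ∪ j)
R5 matches:  uses h(d(j, j, j));  w := b ∪ d(b, j, j) ∪ j ∪ j ∪ j, y := d(j, j, j)
The variable takes the whole remainder — replace the entire application.
Result:  d(b ∪ d(j, b, b) ∪ j, h(d(j, b, j)), h(d(b, d(j, j, j), b)))

Answer: d(b ∪ d(j, b, b) ∪ j, h(d(j, b, j)), h(d(b, d(j, j, j), b)))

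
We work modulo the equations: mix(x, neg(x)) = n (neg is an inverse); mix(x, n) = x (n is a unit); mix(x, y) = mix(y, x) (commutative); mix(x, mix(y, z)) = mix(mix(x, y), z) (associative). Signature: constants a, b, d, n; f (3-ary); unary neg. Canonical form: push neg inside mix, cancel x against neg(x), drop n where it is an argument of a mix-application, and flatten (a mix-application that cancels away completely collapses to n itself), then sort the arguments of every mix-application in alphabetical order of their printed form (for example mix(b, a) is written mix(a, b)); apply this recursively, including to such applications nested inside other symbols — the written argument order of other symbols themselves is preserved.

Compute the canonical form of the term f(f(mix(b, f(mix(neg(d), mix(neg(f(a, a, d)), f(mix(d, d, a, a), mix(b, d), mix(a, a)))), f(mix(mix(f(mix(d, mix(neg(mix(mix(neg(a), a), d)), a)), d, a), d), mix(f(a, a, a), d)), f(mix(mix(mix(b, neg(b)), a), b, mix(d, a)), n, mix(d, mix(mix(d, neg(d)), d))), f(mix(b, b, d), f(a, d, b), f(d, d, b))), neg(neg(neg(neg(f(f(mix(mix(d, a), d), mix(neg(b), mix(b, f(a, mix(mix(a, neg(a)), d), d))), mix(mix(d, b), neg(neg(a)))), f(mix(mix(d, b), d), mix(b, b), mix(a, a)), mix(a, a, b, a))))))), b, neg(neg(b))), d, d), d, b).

Answer: f(f(mix(b, b, b, f(mix(f(mix(a, a, d, d), mix(b, d), mix(a, a)), neg(d), neg(f(a, a, d))), f(mix(d, d, f(a, a, a), f(a, d, a)), f(mix(a, a, b, d), n, mix(d, d)), f(mix(b, b, d), f(a, d, b), f(d, d, b))), f(f(mix(a, d, d), f(a, d, d), mix(a, b, d)), f(mix(b, d, d), mix(b, b), mix(a, a)), mix(a, a, a, b)))), d, d), d, b)

Derivation:
Descend into:  mix(b, f(mix(neg(d), mix(neg(f(a, a, d)), f(mix(d, d, a, a), mix(b, d), mix(a, a)))), f(mix(mix(f(mix(d, mix(neg(mix(mix(neg(a), a), d)), a)), d, a), d), mix(f(a, a, a), d)), f(mix(mix(mix(b, neg(b)), a), b, mix(d, a)), n, mix(d, mix(mix(d, neg(d)), d))), f(mix(b, b, d), f(a, d, b), f(d, d, b))), neg(neg(neg(neg(f(f(mix(mix(d, a), d), mix(neg(b), mix(b, f(a, mix(mix(a, neg(a)), d), d))), mix(mix(d, b), neg(neg(a)))), f(mix(mix(d, b), d), mix(b, b), mix(a, a)), mix(a, a, b, a))))))), b, neg(neg(b)))
Push neg inside:  distribute neg over mix and collapse double neg
Collect terms:  mix(b, b, b, f(mix(f(mix(a, a, d, d), mix(b, d), mix(a, a)), neg(d), neg(f(a, a, d))), f(mix(d, d, f(a, a, a), f(a, d, a)), f(mix(a, a, b, d), n, mix(d, d)), f(mix(b, b, d), f(a, d, b), f(d, d, b))), f(f(mix(a, d, d), f(a, d, d), mix(a, b, d)), f(mix(b, d, d), mix(b, b), mix(a, a)), mix(a, a, a, b))))
Put back:  f(f(mix(b, b, b, f(mix(f(mix(a, a, d, d), mix(b, d), mix(a, a)), neg(d), neg(f(a, a, d))), f(mix(d, d, f(a, a, a), f(a, d, a)), f(mix(a, a, b, d), n, mix(d, d)), f(mix(b, b, d), f(a, d, b), f(d, d, b))), f(f(mix(a, d, d), f(a, d, d), mix(a, b, d)), f(mix(b, d, d), mix(b, b), mix(a, a)), mix(a, a, a, b)))), d, d), d, b)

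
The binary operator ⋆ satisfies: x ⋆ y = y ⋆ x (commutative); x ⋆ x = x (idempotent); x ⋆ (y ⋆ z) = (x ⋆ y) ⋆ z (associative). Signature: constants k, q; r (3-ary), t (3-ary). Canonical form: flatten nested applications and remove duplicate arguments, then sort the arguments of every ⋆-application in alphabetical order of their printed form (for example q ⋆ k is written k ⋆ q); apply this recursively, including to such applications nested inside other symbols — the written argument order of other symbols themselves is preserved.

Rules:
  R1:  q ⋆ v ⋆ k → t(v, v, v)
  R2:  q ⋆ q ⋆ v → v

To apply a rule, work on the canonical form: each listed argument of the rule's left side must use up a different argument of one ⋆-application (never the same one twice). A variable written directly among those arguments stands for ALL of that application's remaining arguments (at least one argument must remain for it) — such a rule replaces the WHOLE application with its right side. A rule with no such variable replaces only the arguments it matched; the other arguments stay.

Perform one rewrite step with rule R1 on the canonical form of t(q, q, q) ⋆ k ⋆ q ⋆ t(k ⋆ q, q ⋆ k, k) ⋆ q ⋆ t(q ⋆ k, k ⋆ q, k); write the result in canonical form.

Answer: t(t(k ⋆ q, k ⋆ q, k) ⋆ t(q, q, q), t(k ⋆ q, k ⋆ q, k) ⋆ t(q, q, q), t(k ⋆ q, k ⋆ q, k) ⋆ t(q, q, q))

Derivation:
Canonical form:  k ⋆ q ⋆ t(k ⋆ q, k ⋆ q, k) ⋆ t(q, q, q)
Match R1:  consume k, q;  v := t(k ⋆ q, k ⋆ q, k) ⋆ t(q, q, q)
The variable takes the whole remainder — replace the entire application.
Giving:  t(t(k ⋆ q, k ⋆ q, k) ⋆ t(q, q, q), t(k ⋆ q, k ⋆ q, k) ⋆ t(q, q, q), t(k ⋆ q, k ⋆ q, k) ⋆ t(q, q, q))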